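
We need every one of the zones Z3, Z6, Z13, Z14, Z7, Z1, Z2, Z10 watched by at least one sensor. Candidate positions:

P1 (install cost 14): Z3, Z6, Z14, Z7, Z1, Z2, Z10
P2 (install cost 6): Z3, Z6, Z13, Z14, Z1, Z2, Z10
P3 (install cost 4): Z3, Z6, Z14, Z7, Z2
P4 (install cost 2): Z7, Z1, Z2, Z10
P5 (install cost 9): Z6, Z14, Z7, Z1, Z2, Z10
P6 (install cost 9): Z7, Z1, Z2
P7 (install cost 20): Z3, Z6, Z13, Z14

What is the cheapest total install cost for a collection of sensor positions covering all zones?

P2, P4 cover every zone at install cost 6 + 2 = 8.
Any cover uses at least 2 sensor positions; among all covering selections none totals below 8.

8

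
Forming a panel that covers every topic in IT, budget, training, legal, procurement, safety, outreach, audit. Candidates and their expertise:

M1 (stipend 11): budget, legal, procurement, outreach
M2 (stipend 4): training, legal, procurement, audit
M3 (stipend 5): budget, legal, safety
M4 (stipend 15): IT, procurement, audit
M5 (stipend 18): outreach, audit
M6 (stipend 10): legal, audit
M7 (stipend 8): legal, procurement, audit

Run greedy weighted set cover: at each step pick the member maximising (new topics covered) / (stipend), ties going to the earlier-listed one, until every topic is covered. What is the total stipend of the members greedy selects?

35

Pick 1: M2 adds 4 new (training, legal, procurement, audit) at stipend 4 (ratio 4/4).
Pick 2: M3 adds 2 new (budget, safety) at stipend 5 (ratio 2/5).
Pick 3: M1 adds 1 new (outreach) at stipend 11 (ratio 1/11).
Pick 4: M4 adds 1 new (IT) at stipend 15 (ratio 1/15).
Greedy total stipend: 4 + 5 + 11 + 15 = 35.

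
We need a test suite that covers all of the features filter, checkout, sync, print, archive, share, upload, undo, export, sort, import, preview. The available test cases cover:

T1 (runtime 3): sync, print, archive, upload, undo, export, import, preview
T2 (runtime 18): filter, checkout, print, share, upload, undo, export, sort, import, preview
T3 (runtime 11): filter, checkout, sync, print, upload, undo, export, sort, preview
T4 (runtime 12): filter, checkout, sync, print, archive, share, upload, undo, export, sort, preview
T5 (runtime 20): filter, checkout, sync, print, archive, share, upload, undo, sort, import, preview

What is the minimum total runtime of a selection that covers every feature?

T1, T4 cover every feature at runtime 3 + 12 = 15.
Any cover uses at least 2 test cases; among all covering selections none totals below 15.

15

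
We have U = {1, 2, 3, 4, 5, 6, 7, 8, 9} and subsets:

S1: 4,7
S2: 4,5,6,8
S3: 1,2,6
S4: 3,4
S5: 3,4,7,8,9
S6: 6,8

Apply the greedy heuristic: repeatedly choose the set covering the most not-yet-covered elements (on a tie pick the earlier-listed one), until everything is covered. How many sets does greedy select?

Pick 1: S5 covers 5 new elements (3, 4, 7, 8, 9).
Pick 2: S3 covers 3 new elements (1, 2, 6).
Pick 3: S2 covers 1 new elements (5).
Greedy uses 3 sets.

3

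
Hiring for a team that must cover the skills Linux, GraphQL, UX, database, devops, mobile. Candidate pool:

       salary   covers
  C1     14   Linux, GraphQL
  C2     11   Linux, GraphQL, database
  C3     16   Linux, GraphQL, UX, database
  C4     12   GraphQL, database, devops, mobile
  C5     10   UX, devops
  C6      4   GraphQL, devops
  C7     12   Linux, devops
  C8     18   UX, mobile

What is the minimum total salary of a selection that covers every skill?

C3, C4 cover every skill at salary 16 + 12 = 28.
Any cover uses at least 2 candidates; among all covering selections none totals below 28.
Greedy by coverage-per-salary would pick C6, C3, C4 for 32 — worse than the optimum 28.

28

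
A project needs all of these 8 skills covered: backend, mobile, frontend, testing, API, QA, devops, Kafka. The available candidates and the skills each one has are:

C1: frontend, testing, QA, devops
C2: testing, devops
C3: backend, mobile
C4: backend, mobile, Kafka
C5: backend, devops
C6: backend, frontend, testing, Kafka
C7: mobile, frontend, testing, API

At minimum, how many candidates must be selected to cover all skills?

C1, C4, C7 together cover {backend, mobile, frontend, testing, API, QA, devops, Kafka} — every skill.
No 2 of the 7 candidates cover everything (all 21 pairs fall short), so 3 is minimum.

3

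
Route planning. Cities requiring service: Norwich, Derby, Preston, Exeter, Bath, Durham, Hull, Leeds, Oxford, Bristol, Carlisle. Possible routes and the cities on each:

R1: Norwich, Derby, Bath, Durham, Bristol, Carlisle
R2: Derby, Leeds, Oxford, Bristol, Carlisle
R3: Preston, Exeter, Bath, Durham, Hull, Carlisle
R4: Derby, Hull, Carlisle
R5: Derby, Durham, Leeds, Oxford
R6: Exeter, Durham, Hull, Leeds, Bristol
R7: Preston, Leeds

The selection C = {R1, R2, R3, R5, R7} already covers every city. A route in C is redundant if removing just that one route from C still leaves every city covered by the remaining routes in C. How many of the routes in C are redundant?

3

Drop R1: Norwich uncovered — not redundant.
Drop R2: the rest still cover every city — redundant.
Drop R3: Exeter, Hull uncovered — not redundant.
Drop R5: the rest still cover every city — redundant.
Drop R7: the rest still cover every city — redundant.
3 redundant: R2, R5, R7.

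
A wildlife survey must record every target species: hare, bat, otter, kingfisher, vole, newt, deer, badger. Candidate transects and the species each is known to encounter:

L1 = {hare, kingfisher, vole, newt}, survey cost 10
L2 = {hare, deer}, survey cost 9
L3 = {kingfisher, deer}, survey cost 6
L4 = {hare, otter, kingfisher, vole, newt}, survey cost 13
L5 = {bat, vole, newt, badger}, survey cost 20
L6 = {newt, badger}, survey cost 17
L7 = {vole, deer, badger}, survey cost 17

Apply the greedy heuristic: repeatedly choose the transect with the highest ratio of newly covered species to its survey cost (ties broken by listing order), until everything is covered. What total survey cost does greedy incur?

49

Pick 1: L1 adds 4 new (hare, kingfisher, vole, newt) at survey cost 10 (ratio 4/10).
Pick 2: L3 adds 1 new (deer) at survey cost 6 (ratio 1/6).
Pick 3: L5 adds 2 new (bat, badger) at survey cost 20 (ratio 2/20).
Pick 4: L4 adds 1 new (otter) at survey cost 13 (ratio 1/13).
Greedy total survey cost: 10 + 6 + 20 + 13 = 49. (The true optimum is 39, so greedy overshoots here.)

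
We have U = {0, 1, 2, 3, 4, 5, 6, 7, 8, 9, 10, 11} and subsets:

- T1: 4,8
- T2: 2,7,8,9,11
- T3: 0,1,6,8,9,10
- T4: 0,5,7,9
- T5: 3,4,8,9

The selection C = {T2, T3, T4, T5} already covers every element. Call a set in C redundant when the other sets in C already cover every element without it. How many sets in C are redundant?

0

Drop T2: 2, 11 uncovered — not redundant.
Drop T3: 1, 6, 10 uncovered — not redundant.
Drop T4: 5 uncovered — not redundant.
Drop T5: 3, 4 uncovered — not redundant.
None of the sets in C is redundant.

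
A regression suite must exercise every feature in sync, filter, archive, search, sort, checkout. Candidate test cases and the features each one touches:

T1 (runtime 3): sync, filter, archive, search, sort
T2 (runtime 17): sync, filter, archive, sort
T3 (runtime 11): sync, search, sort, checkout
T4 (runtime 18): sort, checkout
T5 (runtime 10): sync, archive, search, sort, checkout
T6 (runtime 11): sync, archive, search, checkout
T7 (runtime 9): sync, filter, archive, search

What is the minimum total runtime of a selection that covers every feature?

T1, T5 cover every feature at runtime 3 + 10 = 13.
Any cover uses at least 2 test cases; among all covering selections none totals below 13.

13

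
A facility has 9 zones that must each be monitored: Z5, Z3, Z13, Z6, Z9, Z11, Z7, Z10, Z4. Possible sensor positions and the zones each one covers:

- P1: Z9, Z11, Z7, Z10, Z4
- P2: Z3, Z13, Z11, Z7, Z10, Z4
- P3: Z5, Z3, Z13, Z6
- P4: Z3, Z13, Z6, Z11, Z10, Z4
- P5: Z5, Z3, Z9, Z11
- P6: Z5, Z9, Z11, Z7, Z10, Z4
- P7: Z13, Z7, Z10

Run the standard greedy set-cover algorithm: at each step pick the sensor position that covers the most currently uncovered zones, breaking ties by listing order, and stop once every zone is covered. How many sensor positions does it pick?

3

Pick 1: P2 covers 6 new zones (Z3, Z13, Z11, Z7, Z10, Z4).
Pick 2: P3 covers 2 new zones (Z5, Z6).
Pick 3: P1 covers 1 new zones (Z9).
Greedy uses 3 sensor positions. (The true minimum is 2.)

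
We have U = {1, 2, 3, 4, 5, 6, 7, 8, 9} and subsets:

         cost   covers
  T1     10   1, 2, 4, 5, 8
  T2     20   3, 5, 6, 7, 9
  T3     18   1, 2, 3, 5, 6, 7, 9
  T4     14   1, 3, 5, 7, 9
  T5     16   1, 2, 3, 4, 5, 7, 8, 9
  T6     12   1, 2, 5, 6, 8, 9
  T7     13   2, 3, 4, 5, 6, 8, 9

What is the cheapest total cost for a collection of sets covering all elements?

T4, T7 cover every element at cost 14 + 13 = 27.
Any cover uses at least 2 sets; among all covering selections none totals below 27.

27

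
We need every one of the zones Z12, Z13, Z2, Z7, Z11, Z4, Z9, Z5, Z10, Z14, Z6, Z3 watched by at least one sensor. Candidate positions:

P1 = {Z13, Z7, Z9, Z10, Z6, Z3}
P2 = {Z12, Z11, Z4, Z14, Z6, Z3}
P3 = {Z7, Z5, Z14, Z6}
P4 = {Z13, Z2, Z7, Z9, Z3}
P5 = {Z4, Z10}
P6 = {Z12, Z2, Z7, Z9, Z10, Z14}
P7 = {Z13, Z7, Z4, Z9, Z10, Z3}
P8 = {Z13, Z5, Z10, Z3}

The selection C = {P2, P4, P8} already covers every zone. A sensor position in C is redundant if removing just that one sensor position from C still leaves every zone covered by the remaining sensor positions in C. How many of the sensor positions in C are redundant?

0

Drop P2: Z12, Z11, Z4, Z14, … uncovered — not redundant.
Drop P4: Z2, Z7, Z9 uncovered — not redundant.
Drop P8: Z5, Z10 uncovered — not redundant.
None of the sensor positions in C is redundant.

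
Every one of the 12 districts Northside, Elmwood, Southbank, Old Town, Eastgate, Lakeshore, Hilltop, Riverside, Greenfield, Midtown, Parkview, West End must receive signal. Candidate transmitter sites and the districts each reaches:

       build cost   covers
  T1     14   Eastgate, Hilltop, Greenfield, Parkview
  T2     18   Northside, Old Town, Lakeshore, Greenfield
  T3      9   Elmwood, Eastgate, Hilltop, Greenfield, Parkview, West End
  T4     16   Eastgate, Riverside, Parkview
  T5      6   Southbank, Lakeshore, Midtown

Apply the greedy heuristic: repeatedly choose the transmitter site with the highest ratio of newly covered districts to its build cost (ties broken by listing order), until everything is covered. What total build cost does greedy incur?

49

Pick 1: T3 adds 6 new (Elmwood, Eastgate, Hilltop, Greenfield, Parkview, West End) at build cost 9 (ratio 6/9).
Pick 2: T5 adds 3 new (Southbank, Lakeshore, Midtown) at build cost 6 (ratio 3/6).
Pick 3: T2 adds 2 new (Northside, Old Town) at build cost 18 (ratio 2/18).
Pick 4: T4 adds 1 new (Riverside) at build cost 16 (ratio 1/16).
Greedy total build cost: 9 + 6 + 18 + 16 = 49.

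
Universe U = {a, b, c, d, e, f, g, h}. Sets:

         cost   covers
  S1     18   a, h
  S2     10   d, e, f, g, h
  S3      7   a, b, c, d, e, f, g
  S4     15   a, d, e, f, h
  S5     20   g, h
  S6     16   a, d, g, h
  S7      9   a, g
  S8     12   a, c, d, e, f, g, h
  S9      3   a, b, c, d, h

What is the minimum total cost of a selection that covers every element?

10

S3, S9 cover every element at cost 7 + 3 = 10.
Any cover uses at least 2 sets; among all covering selections none totals below 10.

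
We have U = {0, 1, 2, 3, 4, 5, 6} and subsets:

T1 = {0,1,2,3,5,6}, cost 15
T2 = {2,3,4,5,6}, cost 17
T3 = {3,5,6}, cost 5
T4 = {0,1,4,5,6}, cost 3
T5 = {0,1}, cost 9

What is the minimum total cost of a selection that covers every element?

T1, T4 cover every element at cost 15 + 3 = 18.
Any cover uses at least 2 sets; among all covering selections none totals below 18.
Greedy by coverage-per-cost would pick T4, T3, T1 for 23 — worse than the optimum 18.

18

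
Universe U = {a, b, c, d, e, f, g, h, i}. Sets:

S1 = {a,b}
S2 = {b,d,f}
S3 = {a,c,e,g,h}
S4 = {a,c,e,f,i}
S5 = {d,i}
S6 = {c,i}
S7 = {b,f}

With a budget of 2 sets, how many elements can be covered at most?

Choosing S2, S3 covers {a, b, c, d, e, f, g, h} — 8 elements.
No choice of 2 sets does better; here i is left uncovered.

8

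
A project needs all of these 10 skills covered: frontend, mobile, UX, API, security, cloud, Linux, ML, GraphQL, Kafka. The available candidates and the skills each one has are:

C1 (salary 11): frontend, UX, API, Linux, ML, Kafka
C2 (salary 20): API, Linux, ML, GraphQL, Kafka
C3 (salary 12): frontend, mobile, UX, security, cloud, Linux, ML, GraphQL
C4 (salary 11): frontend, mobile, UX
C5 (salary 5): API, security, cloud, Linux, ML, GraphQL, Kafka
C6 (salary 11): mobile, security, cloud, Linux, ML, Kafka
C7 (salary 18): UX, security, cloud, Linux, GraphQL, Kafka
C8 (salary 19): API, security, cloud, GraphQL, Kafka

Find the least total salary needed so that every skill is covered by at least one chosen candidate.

C4, C5 cover every skill at salary 11 + 5 = 16.
Any cover uses at least 2 candidates; among all covering selections none totals below 16.

16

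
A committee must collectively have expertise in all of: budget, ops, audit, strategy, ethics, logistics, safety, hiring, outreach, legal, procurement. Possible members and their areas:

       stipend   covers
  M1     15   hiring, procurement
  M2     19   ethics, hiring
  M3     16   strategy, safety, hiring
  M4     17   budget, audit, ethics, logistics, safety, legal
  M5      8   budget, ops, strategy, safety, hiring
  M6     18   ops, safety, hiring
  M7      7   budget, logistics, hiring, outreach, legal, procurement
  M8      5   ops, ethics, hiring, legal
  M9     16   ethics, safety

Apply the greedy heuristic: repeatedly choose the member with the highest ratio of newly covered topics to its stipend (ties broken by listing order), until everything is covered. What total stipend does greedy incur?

37

Pick 1: M7 adds 6 new (budget, logistics, hiring, outreach, legal, procurement) at stipend 7 (ratio 6/7).
Pick 2: M8 adds 2 new (ops, ethics) at stipend 5 (ratio 2/5).
Pick 3: M5 adds 2 new (strategy, safety) at stipend 8 (ratio 2/8).
Pick 4: M4 adds 1 new (audit) at stipend 17 (ratio 1/17).
Greedy total stipend: 7 + 5 + 8 + 17 = 37. (The true optimum is 32, so greedy overshoots here.)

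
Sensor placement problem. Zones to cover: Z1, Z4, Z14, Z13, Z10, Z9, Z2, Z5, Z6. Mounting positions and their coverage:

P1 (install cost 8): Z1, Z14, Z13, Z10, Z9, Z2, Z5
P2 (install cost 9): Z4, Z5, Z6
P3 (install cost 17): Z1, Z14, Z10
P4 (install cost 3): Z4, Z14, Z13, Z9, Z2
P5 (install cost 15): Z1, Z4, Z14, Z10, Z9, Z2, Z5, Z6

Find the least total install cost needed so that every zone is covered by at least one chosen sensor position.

P1, P2 cover every zone at install cost 8 + 9 = 17.
Any cover uses at least 2 sensor positions; among all covering selections none totals below 17.

17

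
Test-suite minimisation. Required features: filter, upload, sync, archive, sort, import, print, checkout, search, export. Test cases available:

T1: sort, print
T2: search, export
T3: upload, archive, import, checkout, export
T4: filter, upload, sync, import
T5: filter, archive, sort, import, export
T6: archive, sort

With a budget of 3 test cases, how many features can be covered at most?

Choosing T1, T3, T4 covers {filter, upload, sync, archive, sort, import, print, checkout, export} — 9 features.
No choice of 3 test cases does better; here search is left uncovered.

9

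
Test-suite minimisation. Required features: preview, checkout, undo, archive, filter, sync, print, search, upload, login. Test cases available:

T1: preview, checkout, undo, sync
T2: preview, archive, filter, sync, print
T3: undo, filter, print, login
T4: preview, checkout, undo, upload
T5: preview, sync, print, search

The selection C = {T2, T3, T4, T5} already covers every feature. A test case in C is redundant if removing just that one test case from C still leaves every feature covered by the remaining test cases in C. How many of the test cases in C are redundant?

Drop T2: archive uncovered — not redundant.
Drop T3: login uncovered — not redundant.
Drop T4: checkout, upload uncovered — not redundant.
Drop T5: search uncovered — not redundant.
None of the test cases in C is redundant.

0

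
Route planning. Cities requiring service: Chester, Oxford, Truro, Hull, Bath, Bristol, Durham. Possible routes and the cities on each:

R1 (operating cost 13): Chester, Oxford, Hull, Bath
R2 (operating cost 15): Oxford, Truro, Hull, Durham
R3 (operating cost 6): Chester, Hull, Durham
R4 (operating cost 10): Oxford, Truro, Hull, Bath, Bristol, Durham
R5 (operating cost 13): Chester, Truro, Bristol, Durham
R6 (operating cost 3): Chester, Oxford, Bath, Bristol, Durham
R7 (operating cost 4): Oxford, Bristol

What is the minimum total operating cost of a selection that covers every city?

R4, R6 cover every city at operating cost 10 + 3 = 13.
Any cover uses at least 2 routes; among all covering selections none totals below 13.

13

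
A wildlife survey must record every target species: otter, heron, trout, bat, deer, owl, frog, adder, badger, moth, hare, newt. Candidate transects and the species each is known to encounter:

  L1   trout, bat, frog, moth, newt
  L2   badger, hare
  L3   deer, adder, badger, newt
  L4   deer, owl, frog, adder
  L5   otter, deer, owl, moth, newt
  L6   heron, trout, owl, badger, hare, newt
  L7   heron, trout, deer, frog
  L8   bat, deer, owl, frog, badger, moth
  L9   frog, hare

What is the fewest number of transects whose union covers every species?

L1, L3, L5, L6 together cover {otter, heron, trout, bat, deer, owl, frog, adder, badger, moth, hare, newt} — every species.
No 3 of the 9 transects cover everything (all 84 triples fall short), so 4 is minimum.

4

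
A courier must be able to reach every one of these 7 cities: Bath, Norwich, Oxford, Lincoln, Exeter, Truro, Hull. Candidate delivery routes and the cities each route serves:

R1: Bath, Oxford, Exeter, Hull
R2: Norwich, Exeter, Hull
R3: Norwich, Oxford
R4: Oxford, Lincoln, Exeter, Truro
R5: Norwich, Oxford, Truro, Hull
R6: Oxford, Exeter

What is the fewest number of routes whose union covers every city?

3

R1, R2, R4 together cover {Bath, Norwich, Oxford, Lincoln, Exeter, Truro, Hull} — every city.
No 2 of the 6 routes cover everything (all 15 pairs fall short), so 3 is minimum.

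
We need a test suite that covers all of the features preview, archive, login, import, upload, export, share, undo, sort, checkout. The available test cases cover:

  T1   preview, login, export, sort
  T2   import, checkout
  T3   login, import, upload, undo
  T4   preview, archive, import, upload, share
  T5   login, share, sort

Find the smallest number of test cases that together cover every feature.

T1, T2, T3, T4 together cover {preview, archive, login, import, upload, export, share, undo, sort, checkout} — every feature.
No 3 of the 5 test cases cover everything (all 10 triples fall short), so 4 is minimum.

4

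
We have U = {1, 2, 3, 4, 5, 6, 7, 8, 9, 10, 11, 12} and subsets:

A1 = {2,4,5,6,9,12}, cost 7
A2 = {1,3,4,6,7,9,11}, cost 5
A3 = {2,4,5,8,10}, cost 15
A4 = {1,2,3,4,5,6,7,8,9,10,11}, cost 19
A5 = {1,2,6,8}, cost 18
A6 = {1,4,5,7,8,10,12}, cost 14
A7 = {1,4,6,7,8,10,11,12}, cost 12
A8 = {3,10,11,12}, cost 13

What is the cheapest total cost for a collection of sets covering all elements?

A1, A2, A7 cover every element at cost 7 + 5 + 12 = 24.
Any cover uses at least 2 sets; among all covering selections none totals below 24.

24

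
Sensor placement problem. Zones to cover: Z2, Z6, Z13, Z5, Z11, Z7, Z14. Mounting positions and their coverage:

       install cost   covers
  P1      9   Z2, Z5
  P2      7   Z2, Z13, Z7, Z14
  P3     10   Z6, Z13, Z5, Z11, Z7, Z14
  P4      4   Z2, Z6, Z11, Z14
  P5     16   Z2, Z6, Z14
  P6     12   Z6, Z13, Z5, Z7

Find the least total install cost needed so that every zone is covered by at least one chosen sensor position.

P3, P4 cover every zone at install cost 10 + 4 = 14.
Any cover uses at least 2 sensor positions; among all covering selections none totals below 14.

14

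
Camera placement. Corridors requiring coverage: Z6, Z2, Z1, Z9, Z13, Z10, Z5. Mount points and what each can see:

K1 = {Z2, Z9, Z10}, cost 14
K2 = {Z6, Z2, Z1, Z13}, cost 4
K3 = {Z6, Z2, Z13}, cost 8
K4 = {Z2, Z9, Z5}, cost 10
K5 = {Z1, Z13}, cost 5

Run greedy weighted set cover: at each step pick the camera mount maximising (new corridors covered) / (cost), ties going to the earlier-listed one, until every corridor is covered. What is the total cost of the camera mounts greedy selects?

Pick 1: K2 adds 4 new (Z6, Z2, Z1, Z13) at cost 4 (ratio 4/4).
Pick 2: K4 adds 2 new (Z9, Z5) at cost 10 (ratio 2/10).
Pick 3: K1 adds 1 new (Z10) at cost 14 (ratio 1/14).
Greedy total cost: 4 + 10 + 14 = 28.

28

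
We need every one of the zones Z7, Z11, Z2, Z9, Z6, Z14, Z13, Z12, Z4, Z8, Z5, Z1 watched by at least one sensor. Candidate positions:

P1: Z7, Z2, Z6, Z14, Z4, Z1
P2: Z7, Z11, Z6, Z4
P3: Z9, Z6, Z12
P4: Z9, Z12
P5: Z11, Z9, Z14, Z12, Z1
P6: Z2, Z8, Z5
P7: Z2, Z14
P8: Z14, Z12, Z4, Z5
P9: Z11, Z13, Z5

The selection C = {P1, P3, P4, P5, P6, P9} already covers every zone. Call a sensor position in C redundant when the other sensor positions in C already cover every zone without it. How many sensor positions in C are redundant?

3

Drop P1: Z7, Z4 uncovered — not redundant.
Drop P3: the rest still cover every zone — redundant.
Drop P4: the rest still cover every zone — redundant.
Drop P5: the rest still cover every zone — redundant.
Drop P6: Z8 uncovered — not redundant.
Drop P9: Z13 uncovered — not redundant.
3 redundant: P3, P4, P5.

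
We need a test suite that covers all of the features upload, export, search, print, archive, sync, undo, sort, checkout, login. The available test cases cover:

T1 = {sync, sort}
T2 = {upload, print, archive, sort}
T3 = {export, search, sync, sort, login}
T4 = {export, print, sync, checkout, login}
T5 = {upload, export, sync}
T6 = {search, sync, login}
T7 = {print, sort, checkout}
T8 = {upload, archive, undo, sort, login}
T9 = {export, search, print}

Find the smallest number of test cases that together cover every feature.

T3, T4, T8 together cover {upload, export, search, print, archive, sync, undo, sort, checkout, login} — every feature.
No 2 of the 9 test cases cover everything (all 36 pairs fall short), so 3 is minimum.

3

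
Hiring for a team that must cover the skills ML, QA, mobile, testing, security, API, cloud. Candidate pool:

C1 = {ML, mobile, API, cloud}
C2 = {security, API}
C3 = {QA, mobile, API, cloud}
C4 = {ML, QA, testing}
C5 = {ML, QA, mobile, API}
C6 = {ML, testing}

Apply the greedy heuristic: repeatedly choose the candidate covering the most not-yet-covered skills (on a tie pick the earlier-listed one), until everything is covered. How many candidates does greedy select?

Pick 1: C1 covers 4 new skills (ML, mobile, API, cloud).
Pick 2: C4 covers 2 new skills (QA, testing).
Pick 3: C2 covers 1 new skills (security).
Greedy uses 3 candidates.

3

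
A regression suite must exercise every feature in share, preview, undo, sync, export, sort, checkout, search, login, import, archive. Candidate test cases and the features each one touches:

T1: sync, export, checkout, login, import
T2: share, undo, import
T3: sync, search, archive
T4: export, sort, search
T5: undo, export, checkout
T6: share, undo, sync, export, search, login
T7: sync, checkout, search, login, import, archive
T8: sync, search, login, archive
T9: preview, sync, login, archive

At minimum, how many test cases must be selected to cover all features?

T1, T2, T4, T9 together cover {share, preview, undo, sync, export, sort, checkout, search, login, import, archive} — every feature.
No 3 of the 9 test cases cover everything (all 84 triples fall short), so 4 is minimum.

4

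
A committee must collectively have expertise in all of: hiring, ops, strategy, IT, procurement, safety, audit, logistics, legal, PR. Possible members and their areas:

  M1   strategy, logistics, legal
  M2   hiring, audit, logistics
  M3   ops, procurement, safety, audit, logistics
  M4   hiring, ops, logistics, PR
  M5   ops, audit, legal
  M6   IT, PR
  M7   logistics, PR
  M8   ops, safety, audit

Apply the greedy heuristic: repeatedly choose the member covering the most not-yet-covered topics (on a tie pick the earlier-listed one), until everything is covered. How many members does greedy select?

Pick 1: M3 covers 5 new topics (ops, procurement, safety, audit, logistics).
Pick 2: M1 covers 2 new topics (strategy, legal).
Pick 3: M4 covers 2 new topics (hiring, PR).
Pick 4: M6 covers 1 new topics (IT).
Greedy uses 4 members.

4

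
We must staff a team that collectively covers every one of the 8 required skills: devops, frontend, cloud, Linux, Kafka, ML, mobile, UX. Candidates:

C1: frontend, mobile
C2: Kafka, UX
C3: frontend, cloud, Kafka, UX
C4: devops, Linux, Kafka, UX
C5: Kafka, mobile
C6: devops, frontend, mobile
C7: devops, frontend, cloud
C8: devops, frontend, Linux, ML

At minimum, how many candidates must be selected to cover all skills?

3

C1, C3, C8 together cover {devops, frontend, cloud, Linux, Kafka, ML, mobile, UX} — every skill.
No 2 of the 8 candidates cover everything (all 28 pairs fall short), so 3 is minimum.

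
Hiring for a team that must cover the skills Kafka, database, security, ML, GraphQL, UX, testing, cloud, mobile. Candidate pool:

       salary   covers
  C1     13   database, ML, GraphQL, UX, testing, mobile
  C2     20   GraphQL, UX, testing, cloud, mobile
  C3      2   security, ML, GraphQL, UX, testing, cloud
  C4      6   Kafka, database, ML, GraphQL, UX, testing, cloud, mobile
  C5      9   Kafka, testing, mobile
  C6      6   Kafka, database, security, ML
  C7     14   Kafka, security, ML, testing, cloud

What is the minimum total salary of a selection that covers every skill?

8

C3, C4 cover every skill at salary 2 + 6 = 8.
Any cover uses at least 2 candidates; among all covering selections none totals below 8.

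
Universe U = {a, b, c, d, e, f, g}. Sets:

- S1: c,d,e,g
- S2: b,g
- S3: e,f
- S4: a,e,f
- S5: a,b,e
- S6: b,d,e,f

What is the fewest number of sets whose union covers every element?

S1, S2, S4 together cover {a, b, c, d, e, f, g} — every element.
No 2 of the 6 sets cover everything (all 15 pairs fall short), so 3 is minimum.

3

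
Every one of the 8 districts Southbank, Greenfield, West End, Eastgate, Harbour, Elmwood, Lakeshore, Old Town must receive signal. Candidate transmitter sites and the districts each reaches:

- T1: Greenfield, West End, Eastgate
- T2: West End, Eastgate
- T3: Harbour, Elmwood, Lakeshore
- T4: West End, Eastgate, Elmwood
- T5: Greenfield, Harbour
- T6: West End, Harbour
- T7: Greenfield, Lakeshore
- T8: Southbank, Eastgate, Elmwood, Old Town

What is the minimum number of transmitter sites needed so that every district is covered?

T1, T3, T8 together cover {Southbank, Greenfield, West End, Eastgate, Harbour, Elmwood, Lakeshore, Old Town} — every district.
No 2 of the 8 transmitter sites cover everything (all 28 pairs fall short), so 3 is minimum.

3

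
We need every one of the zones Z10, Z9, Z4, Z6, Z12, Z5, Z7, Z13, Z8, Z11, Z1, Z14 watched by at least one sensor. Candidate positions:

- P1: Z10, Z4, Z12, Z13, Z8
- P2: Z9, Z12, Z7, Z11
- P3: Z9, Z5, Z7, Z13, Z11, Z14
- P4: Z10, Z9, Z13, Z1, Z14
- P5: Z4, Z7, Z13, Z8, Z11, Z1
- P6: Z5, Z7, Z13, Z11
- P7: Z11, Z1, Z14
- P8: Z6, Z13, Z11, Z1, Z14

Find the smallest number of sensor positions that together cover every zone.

P1, P3, P8 together cover {Z10, Z9, Z4, Z6, Z12, Z5, Z7, Z13, Z8, Z11, Z1, Z14} — every zone.
No 2 of the 8 sensor positions cover everything (all 28 pairs fall short), so 3 is minimum.

3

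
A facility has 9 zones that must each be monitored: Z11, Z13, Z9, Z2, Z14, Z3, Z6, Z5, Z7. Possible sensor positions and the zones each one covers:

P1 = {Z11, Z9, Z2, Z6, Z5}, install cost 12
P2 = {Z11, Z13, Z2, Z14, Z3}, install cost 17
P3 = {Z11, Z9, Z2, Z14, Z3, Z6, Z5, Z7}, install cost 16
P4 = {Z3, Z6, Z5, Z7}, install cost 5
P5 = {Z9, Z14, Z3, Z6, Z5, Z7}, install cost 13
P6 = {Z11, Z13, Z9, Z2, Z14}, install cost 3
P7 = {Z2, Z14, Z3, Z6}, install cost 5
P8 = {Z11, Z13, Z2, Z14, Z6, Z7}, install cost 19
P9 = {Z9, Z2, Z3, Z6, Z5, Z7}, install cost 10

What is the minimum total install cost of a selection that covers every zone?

P4, P6 cover every zone at install cost 5 + 3 = 8.
Any cover uses at least 2 sensor positions; among all covering selections none totals below 8.

8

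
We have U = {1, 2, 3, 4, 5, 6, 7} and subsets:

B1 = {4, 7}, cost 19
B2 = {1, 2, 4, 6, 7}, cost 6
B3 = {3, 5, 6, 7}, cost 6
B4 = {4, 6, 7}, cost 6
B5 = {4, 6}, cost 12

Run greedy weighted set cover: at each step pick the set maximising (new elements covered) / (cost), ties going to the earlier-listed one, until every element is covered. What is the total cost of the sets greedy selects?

12

Pick 1: B2 adds 5 new (1, 2, 4, 6, 7) at cost 6 (ratio 5/6).
Pick 2: B3 adds 2 new (3, 5) at cost 6 (ratio 2/6).
Greedy total cost: 6 + 6 = 12.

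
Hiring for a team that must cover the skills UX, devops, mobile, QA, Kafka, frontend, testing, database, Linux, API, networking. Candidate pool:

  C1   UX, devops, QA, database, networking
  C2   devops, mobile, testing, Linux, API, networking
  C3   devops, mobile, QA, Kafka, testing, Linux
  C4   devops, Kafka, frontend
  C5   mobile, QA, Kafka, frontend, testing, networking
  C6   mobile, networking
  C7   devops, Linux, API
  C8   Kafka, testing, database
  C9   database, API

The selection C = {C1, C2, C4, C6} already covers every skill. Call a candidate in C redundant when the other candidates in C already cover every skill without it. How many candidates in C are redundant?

1

Drop C1: UX, QA, database uncovered — not redundant.
Drop C2: testing, Linux, API uncovered — not redundant.
Drop C4: Kafka, frontend uncovered — not redundant.
Drop C6: the rest still cover every skill — redundant.
1 redundant: C6.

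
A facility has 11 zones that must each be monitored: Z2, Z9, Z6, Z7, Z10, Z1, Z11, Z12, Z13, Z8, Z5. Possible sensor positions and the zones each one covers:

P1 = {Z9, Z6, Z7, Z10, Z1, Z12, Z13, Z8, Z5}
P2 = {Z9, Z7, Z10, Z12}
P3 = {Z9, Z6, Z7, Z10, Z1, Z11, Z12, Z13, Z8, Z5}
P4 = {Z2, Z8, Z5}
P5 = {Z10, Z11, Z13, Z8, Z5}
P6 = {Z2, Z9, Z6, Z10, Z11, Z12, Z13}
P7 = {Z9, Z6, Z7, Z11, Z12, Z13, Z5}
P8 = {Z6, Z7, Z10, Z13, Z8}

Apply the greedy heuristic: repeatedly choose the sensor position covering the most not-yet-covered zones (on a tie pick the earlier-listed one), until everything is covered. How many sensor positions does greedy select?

Pick 1: P3 covers 10 new zones (Z9, Z6, Z7, Z10, Z1, Z11, Z12, Z13, Z8, Z5).
Pick 2: P4 covers 1 new zones (Z2).
Greedy uses 2 sensor positions.

2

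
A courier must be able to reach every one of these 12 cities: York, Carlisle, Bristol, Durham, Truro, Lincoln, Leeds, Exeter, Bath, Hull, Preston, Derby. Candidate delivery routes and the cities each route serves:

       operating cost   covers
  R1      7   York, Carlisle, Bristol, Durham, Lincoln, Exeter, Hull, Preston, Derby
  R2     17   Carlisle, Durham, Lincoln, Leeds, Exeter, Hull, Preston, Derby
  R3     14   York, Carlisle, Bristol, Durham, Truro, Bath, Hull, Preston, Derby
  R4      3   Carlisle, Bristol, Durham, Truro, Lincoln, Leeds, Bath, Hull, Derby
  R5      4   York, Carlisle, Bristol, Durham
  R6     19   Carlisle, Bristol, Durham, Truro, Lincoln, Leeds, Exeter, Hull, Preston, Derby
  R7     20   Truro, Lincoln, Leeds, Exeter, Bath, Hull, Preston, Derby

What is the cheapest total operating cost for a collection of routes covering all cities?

10

R1, R4 cover every city at operating cost 7 + 3 = 10.
Any cover uses at least 2 routes; among all covering selections none totals below 10.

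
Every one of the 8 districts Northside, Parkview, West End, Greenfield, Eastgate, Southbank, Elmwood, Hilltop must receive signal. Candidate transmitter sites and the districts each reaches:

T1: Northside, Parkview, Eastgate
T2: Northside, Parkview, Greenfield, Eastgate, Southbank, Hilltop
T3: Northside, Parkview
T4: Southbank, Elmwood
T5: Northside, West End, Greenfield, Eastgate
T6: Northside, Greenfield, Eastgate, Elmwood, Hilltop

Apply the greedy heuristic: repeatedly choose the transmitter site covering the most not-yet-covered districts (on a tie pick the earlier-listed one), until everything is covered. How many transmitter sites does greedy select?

Pick 1: T2 covers 6 new districts (Northside, Parkview, Greenfield, Eastgate, Southbank, Hilltop).
Pick 2: T4 covers 1 new districts (Elmwood).
Pick 3: T5 covers 1 new districts (West End).
Greedy uses 3 transmitter sites.

3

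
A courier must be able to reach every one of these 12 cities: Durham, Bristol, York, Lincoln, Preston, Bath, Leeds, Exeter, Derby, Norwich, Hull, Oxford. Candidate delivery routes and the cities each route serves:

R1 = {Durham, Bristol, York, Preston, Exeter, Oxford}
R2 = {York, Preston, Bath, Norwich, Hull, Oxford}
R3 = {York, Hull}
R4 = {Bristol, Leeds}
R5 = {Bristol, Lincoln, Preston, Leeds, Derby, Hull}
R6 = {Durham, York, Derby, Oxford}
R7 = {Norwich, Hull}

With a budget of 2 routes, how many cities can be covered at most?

Choosing R1, R5 covers {Durham, Bristol, York, Lincoln, Preston, Leeds, Exeter, Derby, Hull, Oxford} — 10 cities.
No choice of 2 routes does better; here Bath, Norwich are left uncovered.

10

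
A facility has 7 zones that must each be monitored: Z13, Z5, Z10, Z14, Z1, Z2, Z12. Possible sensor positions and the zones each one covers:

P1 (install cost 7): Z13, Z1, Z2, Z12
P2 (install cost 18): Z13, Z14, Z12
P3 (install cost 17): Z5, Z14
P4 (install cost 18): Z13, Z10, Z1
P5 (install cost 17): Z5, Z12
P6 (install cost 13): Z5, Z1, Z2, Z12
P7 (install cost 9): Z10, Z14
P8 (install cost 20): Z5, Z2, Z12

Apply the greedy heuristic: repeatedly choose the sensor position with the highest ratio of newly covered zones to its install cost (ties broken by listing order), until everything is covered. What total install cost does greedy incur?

29

Pick 1: P1 adds 4 new (Z13, Z1, Z2, Z12) at install cost 7 (ratio 4/7).
Pick 2: P7 adds 2 new (Z10, Z14) at install cost 9 (ratio 2/9).
Pick 3: P6 adds 1 new (Z5) at install cost 13 (ratio 1/13).
Greedy total install cost: 7 + 9 + 13 = 29.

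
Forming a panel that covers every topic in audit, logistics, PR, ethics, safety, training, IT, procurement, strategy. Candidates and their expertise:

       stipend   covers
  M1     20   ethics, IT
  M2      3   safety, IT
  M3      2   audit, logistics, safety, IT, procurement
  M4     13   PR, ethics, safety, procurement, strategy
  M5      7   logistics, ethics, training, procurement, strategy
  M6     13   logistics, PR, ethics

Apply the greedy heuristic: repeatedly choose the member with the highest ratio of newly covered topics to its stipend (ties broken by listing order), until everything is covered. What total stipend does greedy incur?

Pick 1: M3 adds 5 new (audit, logistics, safety, IT, procurement) at stipend 2 (ratio 5/2).
Pick 2: M5 adds 3 new (ethics, training, strategy) at stipend 7 (ratio 3/7).
Pick 3: M4 adds 1 new (PR) at stipend 13 (ratio 1/13).
Greedy total stipend: 2 + 7 + 13 = 22.

22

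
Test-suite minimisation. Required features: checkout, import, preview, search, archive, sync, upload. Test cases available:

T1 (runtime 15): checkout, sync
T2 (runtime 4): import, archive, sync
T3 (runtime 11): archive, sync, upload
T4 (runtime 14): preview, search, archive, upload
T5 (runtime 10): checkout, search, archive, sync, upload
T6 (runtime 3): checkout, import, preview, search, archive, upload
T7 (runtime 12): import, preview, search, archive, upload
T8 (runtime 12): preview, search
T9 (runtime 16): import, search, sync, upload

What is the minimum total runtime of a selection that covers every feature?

7

T2, T6 cover every feature at runtime 4 + 3 = 7.
Any cover uses at least 2 test cases; among all covering selections none totals below 7.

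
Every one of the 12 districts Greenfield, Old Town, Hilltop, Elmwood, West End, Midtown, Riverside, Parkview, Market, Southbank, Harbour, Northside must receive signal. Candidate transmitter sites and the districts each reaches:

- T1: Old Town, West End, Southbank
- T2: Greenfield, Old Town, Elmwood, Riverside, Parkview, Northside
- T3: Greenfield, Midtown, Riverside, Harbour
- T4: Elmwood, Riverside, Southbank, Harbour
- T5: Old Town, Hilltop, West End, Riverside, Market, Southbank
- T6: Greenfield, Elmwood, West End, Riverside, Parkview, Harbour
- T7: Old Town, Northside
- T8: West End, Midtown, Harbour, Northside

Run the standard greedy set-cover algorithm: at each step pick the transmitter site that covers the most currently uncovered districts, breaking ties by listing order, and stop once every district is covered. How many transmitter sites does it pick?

3

Pick 1: T2 covers 6 new districts (Greenfield, Old Town, Elmwood, Riverside, Parkview, Northside).
Pick 2: T5 covers 4 new districts (Hilltop, West End, Market, Southbank).
Pick 3: T3 covers 2 new districts (Midtown, Harbour).
Greedy uses 3 transmitter sites.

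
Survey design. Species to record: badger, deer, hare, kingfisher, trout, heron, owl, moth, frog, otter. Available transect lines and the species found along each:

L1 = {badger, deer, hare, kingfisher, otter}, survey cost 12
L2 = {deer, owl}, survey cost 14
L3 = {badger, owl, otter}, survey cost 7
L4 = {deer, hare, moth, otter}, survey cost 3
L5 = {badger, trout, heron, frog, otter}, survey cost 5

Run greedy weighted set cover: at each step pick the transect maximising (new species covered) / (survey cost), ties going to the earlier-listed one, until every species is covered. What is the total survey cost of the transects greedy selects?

27

Pick 1: L4 adds 4 new (deer, hare, moth, otter) at survey cost 3 (ratio 4/3).
Pick 2: L5 adds 4 new (badger, trout, heron, frog) at survey cost 5 (ratio 4/5).
Pick 3: L3 adds 1 new (owl) at survey cost 7 (ratio 1/7).
Pick 4: L1 adds 1 new (kingfisher) at survey cost 12 (ratio 1/12).
Greedy total survey cost: 3 + 5 + 7 + 12 = 27.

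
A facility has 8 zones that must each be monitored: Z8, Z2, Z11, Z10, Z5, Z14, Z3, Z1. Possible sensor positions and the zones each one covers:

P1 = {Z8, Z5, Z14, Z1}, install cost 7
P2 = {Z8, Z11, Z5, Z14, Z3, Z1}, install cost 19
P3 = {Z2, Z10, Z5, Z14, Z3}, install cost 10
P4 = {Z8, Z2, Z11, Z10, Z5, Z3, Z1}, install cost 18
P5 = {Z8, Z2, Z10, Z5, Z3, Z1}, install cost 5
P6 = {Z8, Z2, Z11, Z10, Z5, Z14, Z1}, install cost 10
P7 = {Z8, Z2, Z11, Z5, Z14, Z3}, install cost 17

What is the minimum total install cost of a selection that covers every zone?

P5, P6 cover every zone at install cost 5 + 10 = 15.
Any cover uses at least 2 sensor positions; among all covering selections none totals below 15.

15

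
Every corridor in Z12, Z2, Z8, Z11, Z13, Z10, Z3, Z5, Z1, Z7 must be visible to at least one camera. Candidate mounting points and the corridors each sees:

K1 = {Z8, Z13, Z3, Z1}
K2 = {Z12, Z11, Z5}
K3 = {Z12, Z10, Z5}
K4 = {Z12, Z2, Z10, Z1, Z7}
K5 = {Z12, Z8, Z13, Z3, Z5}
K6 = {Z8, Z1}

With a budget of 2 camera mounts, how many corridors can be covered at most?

9

Choosing K4, K5 covers {Z12, Z2, Z8, Z13, Z10, Z3, Z5, Z1, Z7} — 9 corridors.
No choice of 2 camera mounts does better; here Z11 is left uncovered.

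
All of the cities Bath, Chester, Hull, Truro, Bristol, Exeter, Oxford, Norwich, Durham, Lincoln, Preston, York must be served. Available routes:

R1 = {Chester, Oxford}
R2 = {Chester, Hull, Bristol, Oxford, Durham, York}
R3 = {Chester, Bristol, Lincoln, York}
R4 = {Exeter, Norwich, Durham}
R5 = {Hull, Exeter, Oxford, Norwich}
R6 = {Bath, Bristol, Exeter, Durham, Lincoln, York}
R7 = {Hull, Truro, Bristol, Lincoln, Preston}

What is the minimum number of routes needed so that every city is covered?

4

R1, R4, R6, R7 together cover {Bath, Chester, Hull, Truro, Bristol, Exeter, Oxford, Norwich, Durham, Lincoln, Preston, York} — every city.
No 3 of the 7 routes cover everything (all 35 triples fall short), so 4 is minimum.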